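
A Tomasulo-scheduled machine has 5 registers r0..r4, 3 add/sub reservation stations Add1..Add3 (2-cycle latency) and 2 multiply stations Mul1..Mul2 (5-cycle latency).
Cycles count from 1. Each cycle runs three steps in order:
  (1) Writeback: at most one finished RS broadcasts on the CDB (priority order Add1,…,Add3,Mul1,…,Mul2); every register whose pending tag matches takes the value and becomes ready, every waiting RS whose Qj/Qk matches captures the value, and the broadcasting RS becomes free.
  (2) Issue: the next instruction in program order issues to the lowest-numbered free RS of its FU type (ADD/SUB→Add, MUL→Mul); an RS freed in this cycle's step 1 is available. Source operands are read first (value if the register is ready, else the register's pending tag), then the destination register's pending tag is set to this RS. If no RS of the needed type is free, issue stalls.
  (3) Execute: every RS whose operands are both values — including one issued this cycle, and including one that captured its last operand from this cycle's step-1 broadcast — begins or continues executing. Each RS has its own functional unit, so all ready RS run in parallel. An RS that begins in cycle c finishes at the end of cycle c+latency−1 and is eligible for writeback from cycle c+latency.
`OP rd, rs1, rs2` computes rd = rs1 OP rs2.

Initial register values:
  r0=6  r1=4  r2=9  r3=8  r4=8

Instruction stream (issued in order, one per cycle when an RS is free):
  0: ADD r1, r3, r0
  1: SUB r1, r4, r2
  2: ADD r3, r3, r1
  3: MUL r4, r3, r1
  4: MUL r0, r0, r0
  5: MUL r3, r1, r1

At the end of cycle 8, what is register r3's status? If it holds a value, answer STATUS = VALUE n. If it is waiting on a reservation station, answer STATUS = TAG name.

c1: issue ADD r1<-Add1 | r0:6,r1:Add1,r2:9,r3:8,r4:8
c2: issue SUB r1<-Add2 | r0:6,r1:Add2,r2:9,r3:8,r4:8
c3: CDB Add1=14; issue ADD r3<-Add1 | r0:6,r1:Add2,r2:9,r3:Add1,r4:8
c4: CDB Add2=-1; issue MUL r4<-Mul1 | r0:6,r1:-1,r2:9,r3:Add1,r4:Mul1
c5: issue MUL r0<-Mul2 | r0:Mul2,r1:-1,r2:9,r3:Add1,r4:Mul1
c6: CDB Add1=7; stall | r0:Mul2,r1:-1,r2:9,r3:7,r4:Mul1
c7: stall | r0:Mul2,r1:-1,r2:9,r3:7,r4:Mul1
c8: stall | r0:Mul2,r1:-1,r2:9,r3:7,r4:Mul1

STATUS = VALUE 7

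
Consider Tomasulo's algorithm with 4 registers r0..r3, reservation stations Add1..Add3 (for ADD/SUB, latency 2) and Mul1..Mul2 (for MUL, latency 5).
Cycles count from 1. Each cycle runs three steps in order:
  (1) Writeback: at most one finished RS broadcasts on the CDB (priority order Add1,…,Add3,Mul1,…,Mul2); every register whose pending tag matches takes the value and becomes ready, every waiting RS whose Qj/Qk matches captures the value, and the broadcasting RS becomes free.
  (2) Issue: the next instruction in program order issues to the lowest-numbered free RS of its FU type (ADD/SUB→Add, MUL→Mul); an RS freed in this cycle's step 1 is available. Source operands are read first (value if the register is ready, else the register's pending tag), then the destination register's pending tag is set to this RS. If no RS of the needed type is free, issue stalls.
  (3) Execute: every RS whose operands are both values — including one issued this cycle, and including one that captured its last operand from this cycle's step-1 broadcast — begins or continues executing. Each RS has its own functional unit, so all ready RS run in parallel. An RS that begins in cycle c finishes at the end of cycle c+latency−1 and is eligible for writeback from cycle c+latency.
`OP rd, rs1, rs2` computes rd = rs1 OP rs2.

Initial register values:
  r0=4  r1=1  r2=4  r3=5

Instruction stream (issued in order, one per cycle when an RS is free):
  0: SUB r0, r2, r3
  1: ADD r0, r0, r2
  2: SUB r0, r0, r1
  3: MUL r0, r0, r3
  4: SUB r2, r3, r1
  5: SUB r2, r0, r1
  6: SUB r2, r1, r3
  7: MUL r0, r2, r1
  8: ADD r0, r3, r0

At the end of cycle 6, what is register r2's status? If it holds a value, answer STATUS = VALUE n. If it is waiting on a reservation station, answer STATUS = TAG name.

STATUS = TAG Add3

cycle 1: issue SUB r0<-Add1 // r0:Add1,r1:1,r2:4,r3:5
cycle 2: issue ADD r0<-Add2 // r0:Add2,r1:1,r2:4,r3:5
cycle 3: CDB Add1=-1; issue SUB r0<-Add1 // r0:Add1,r1:1,r2:4,r3:5
cycle 4: issue MUL r0<-Mul1 // r0:Mul1,r1:1,r2:4,r3:5
cycle 5: CDB Add2=3; issue SUB r2<-Add2 // r0:Mul1,r1:1,r2:Add2,r3:5
cycle 6: issue SUB r2<-Add3 // r0:Mul1,r1:1,r2:Add3,r3:5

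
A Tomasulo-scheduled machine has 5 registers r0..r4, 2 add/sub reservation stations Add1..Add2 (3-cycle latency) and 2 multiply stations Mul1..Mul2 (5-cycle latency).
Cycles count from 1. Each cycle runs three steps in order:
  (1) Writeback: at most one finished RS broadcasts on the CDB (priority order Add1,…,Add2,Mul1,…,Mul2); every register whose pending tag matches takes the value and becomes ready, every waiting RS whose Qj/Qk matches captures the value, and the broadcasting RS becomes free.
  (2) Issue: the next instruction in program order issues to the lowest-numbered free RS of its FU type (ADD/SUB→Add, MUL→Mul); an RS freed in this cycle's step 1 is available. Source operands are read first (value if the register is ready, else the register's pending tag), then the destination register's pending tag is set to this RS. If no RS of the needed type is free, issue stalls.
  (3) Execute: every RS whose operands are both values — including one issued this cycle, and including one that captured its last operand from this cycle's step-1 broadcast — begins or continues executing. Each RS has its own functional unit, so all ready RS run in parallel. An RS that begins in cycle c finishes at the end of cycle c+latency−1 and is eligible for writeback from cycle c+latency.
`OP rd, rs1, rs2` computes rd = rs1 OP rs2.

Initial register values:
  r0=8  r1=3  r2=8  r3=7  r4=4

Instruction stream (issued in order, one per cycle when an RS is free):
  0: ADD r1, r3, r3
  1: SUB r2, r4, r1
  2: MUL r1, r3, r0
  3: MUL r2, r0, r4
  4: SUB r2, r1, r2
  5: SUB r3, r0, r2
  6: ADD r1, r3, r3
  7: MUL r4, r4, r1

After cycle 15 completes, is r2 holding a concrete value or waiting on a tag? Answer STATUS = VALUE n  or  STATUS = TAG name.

STATUS = VALUE 24

c1: issue ADD r1<-Add1 | r0:8,r1:Add1,r2:8,r3:7,r4:4
c2: issue SUB r2<-Add2 | r0:8,r1:Add1,r2:Add2,r3:7,r4:4
c3: issue MUL r1<-Mul1 | r0:8,r1:Mul1,r2:Add2,r3:7,r4:4
c4: CDB Add1=14; issue MUL r2<-Mul2 | r0:8,r1:Mul1,r2:Mul2,r3:7,r4:4
c5: issue SUB r2<-Add1 | r0:8,r1:Mul1,r2:Add1,r3:7,r4:4
c6: stall | r0:8,r1:Mul1,r2:Add1,r3:7,r4:4
c7: CDB Add2=-10; issue SUB r3<-Add2 | r0:8,r1:Mul1,r2:Add1,r3:Add2,r4:4
c8: CDB Mul1=56; stall | r0:8,r1:56,r2:Add1,r3:Add2,r4:4
c9: CDB Mul2=32; stall | r0:8,r1:56,r2:Add1,r3:Add2,r4:4
c10: stall | r0:8,r1:56,r2:Add1,r3:Add2,r4:4
c11: stall | r0:8,r1:56,r2:Add1,r3:Add2,r4:4
c12: CDB Add1=24; issue ADD r1<-Add1 | r0:8,r1:Add1,r2:24,r3:Add2,r4:4
c13: issue MUL r4<-Mul1 | r0:8,r1:Add1,r2:24,r3:Add2,r4:Mul1
c14: - | r0:8,r1:Add1,r2:24,r3:Add2,r4:Mul1
c15: CDB Add2=-16 | r0:8,r1:Add1,r2:24,r3:-16,r4:Mul1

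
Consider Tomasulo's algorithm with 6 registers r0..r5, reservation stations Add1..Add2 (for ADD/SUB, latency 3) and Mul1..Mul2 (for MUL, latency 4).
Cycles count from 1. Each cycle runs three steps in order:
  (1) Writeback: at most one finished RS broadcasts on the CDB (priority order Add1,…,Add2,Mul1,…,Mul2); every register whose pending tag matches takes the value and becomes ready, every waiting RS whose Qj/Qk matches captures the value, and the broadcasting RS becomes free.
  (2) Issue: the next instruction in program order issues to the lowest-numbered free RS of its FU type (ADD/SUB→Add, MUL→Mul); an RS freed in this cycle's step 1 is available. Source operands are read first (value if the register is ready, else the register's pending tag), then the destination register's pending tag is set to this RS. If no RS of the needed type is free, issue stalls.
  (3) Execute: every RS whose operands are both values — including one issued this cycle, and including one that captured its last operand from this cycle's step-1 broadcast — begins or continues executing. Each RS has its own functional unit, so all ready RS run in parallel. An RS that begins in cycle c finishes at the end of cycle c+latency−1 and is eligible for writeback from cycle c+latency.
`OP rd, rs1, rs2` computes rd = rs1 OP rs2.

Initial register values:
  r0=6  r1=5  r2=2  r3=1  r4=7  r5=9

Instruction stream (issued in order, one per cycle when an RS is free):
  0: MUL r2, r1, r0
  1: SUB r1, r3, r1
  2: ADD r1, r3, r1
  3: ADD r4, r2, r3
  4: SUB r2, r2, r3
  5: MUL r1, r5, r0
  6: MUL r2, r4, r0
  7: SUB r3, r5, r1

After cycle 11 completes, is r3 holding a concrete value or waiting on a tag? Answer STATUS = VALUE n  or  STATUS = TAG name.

STATUS = TAG Add1

  c1: issue MUL r2<-Mul1  regs: r0:6,r1:5,r2:Mul1,r3:1,r4:7,r5:9
  c2: issue SUB r1<-Add1  regs: r0:6,r1:Add1,r2:Mul1,r3:1,r4:7,r5:9
  c3: issue ADD r1<-Add2  regs: r0:6,r1:Add2,r2:Mul1,r3:1,r4:7,r5:9
  c4: stall  regs: r0:6,r1:Add2,r2:Mul1,r3:1,r4:7,r5:9
  c5: CDB Add1=-4; issue ADD r4<-Add1  regs: r0:6,r1:Add2,r2:Mul1,r3:1,r4:Add1,r5:9
  c6: CDB Mul1=30; stall  regs: r0:6,r1:Add2,r2:30,r3:1,r4:Add1,r5:9
  c7: stall  regs: r0:6,r1:Add2,r2:30,r3:1,r4:Add1,r5:9
  c8: CDB Add2=-3; issue SUB r2<-Add2  regs: r0:6,r1:-3,r2:Add2,r3:1,r4:Add1,r5:9
  c9: CDB Add1=31; issue MUL r1<-Mul1  regs: r0:6,r1:Mul1,r2:Add2,r3:1,r4:31,r5:9
  c10: issue MUL r2<-Mul2  regs: r0:6,r1:Mul1,r2:Mul2,r3:1,r4:31,r5:9
  c11: CDB Add2=29; issue SUB r3<-Add1  regs: r0:6,r1:Mul1,r2:Mul2,r3:Add1,r4:31,r5:9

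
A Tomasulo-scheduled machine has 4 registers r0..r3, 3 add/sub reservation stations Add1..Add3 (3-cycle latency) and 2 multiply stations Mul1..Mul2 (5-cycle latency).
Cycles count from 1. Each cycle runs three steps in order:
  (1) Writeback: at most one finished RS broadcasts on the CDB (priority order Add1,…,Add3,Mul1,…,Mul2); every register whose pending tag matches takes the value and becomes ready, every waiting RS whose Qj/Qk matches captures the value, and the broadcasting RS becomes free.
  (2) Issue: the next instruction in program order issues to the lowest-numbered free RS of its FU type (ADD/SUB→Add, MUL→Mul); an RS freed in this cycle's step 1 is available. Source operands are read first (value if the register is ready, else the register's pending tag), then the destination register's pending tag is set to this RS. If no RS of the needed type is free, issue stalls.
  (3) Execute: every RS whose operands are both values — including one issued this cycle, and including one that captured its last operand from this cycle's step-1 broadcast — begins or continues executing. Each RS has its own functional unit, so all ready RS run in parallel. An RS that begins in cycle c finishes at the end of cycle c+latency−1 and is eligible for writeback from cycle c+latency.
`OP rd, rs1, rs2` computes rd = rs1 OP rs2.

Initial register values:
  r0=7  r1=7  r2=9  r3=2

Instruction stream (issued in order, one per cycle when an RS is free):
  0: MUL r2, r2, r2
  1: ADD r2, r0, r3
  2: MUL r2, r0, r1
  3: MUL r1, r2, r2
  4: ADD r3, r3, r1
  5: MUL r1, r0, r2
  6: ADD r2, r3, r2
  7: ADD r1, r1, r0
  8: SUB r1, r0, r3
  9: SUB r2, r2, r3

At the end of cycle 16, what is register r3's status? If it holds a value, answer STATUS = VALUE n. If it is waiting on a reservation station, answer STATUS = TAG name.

c1: issue MUL r2<-Mul1 | r0:7,r1:7,r2:Mul1,r3:2
c2: issue ADD r2<-Add1 | r0:7,r1:7,r2:Add1,r3:2
c3: issue MUL r2<-Mul2 | r0:7,r1:7,r2:Mul2,r3:2
c4: stall | r0:7,r1:7,r2:Mul2,r3:2
c5: CDB Add1=9; stall | r0:7,r1:7,r2:Mul2,r3:2
c6: CDB Mul1=81; issue MUL r1<-Mul1 | r0:7,r1:Mul1,r2:Mul2,r3:2
c7: issue ADD r3<-Add1 | r0:7,r1:Mul1,r2:Mul2,r3:Add1
c8: CDB Mul2=49; issue MUL r1<-Mul2 | r0:7,r1:Mul2,r2:49,r3:Add1
c9: issue ADD r2<-Add2 | r0:7,r1:Mul2,r2:Add2,r3:Add1
c10: issue ADD r1<-Add3 | r0:7,r1:Add3,r2:Add2,r3:Add1
c11: stall | r0:7,r1:Add3,r2:Add2,r3:Add1
c12: stall | r0:7,r1:Add3,r2:Add2,r3:Add1
c13: CDB Mul1=2401; stall | r0:7,r1:Add3,r2:Add2,r3:Add1
c14: CDB Mul2=343; stall | r0:7,r1:Add3,r2:Add2,r3:Add1
c15: stall | r0:7,r1:Add3,r2:Add2,r3:Add1
c16: CDB Add1=2403; issue SUB r1<-Add1 | r0:7,r1:Add1,r2:Add2,r3:2403

STATUS = VALUE 2403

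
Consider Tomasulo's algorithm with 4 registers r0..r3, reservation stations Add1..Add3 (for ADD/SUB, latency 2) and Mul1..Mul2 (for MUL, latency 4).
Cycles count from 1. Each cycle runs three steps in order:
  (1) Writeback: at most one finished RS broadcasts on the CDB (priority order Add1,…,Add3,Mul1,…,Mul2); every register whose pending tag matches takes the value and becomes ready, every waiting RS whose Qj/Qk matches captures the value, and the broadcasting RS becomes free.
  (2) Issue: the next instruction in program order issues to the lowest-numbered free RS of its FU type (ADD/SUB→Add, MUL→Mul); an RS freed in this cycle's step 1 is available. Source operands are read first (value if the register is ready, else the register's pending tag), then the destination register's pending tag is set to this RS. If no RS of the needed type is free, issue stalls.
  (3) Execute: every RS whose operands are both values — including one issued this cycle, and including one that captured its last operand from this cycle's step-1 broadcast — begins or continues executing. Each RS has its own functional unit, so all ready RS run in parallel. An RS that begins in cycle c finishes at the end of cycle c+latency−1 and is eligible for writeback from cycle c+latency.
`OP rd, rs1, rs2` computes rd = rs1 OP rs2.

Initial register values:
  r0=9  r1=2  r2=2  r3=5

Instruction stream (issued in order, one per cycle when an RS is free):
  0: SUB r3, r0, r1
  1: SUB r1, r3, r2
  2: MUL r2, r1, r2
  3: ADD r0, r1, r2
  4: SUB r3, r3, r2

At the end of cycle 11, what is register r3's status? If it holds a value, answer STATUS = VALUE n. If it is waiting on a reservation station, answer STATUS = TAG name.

c1: issue SUB r3<-Add1 | r0:9,r1:2,r2:2,r3:Add1
c2: issue SUB r1<-Add2 | r0:9,r1:Add2,r2:2,r3:Add1
c3: CDB Add1=7; issue MUL r2<-Mul1 | r0:9,r1:Add2,r2:Mul1,r3:7
c4: issue ADD r0<-Add1 | r0:Add1,r1:Add2,r2:Mul1,r3:7
c5: CDB Add2=5; issue SUB r3<-Add2 | r0:Add1,r1:5,r2:Mul1,r3:Add2
c6: - | r0:Add1,r1:5,r2:Mul1,r3:Add2
c7: - | r0:Add1,r1:5,r2:Mul1,r3:Add2
c8: - | r0:Add1,r1:5,r2:Mul1,r3:Add2
c9: CDB Mul1=10 | r0:Add1,r1:5,r2:10,r3:Add2
c10: - | r0:Add1,r1:5,r2:10,r3:Add2
c11: CDB Add1=15 | r0:15,r1:5,r2:10,r3:Add2

STATUS = TAG Add2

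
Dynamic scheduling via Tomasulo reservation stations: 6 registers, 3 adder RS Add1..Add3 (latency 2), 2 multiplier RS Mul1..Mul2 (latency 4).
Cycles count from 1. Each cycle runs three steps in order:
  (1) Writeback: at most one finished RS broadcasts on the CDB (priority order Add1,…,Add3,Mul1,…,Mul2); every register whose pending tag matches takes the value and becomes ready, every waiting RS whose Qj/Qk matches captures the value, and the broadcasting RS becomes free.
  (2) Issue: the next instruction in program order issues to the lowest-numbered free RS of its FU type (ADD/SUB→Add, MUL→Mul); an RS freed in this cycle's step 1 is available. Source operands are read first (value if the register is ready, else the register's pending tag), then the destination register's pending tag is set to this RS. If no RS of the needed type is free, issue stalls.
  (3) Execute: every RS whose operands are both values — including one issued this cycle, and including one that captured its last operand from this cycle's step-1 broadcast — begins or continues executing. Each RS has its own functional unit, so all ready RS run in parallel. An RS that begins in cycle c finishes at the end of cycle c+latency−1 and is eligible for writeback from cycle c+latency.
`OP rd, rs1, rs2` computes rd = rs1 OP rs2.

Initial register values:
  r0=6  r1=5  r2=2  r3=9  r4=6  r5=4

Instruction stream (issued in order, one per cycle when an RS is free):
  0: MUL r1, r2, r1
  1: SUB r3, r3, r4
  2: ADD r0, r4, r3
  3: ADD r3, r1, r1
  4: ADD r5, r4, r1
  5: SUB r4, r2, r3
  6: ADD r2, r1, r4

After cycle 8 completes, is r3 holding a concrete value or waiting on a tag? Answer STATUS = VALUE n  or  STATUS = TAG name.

STATUS = VALUE 20

cycle 1: issue MUL r1<-Mul1 // r0:6,r1:Mul1,r2:2,r3:9,r4:6,r5:4
cycle 2: issue SUB r3<-Add1 // r0:6,r1:Mul1,r2:2,r3:Add1,r4:6,r5:4
cycle 3: issue ADD r0<-Add2 // r0:Add2,r1:Mul1,r2:2,r3:Add1,r4:6,r5:4
cycle 4: CDB Add1=3; issue ADD r3<-Add1 // r0:Add2,r1:Mul1,r2:2,r3:Add1,r4:6,r5:4
cycle 5: CDB Mul1=10; issue ADD r5<-Add3 // r0:Add2,r1:10,r2:2,r3:Add1,r4:6,r5:Add3
cycle 6: CDB Add2=9; issue SUB r4<-Add2 // r0:9,r1:10,r2:2,r3:Add1,r4:Add2,r5:Add3
cycle 7: CDB Add1=20; issue ADD r2<-Add1 // r0:9,r1:10,r2:Add1,r3:20,r4:Add2,r5:Add3
cycle 8: CDB Add3=16 // r0:9,r1:10,r2:Add1,r3:20,r4:Add2,r5:16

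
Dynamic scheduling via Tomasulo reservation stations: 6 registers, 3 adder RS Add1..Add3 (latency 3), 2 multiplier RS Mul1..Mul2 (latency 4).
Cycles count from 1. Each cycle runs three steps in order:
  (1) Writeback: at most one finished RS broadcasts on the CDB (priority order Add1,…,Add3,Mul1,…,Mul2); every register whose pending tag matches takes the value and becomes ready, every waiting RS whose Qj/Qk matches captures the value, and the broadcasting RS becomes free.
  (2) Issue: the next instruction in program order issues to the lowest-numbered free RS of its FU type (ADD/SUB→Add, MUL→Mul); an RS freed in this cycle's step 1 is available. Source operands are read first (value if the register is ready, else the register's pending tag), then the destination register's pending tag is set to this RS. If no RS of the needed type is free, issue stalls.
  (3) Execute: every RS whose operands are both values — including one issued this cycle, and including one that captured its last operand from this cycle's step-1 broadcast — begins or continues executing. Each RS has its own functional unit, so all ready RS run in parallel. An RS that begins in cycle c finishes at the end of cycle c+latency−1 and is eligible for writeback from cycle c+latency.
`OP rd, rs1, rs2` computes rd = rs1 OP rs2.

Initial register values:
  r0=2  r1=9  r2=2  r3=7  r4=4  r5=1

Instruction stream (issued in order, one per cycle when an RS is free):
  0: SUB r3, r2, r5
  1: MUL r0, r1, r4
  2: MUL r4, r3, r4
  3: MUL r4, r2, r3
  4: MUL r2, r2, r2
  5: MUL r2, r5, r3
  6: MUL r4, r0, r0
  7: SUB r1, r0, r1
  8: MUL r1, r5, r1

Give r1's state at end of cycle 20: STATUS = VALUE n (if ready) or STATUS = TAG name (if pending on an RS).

c1: issue SUB r3<-Add1 | r0:2,r1:9,r2:2,r3:Add1,r4:4,r5:1
c2: issue MUL r0<-Mul1 | r0:Mul1,r1:9,r2:2,r3:Add1,r4:4,r5:1
c3: issue MUL r4<-Mul2 | r0:Mul1,r1:9,r2:2,r3:Add1,r4:Mul2,r5:1
c4: CDB Add1=1; stall | r0:Mul1,r1:9,r2:2,r3:1,r4:Mul2,r5:1
c5: stall | r0:Mul1,r1:9,r2:2,r3:1,r4:Mul2,r5:1
c6: CDB Mul1=36; issue MUL r4<-Mul1 | r0:36,r1:9,r2:2,r3:1,r4:Mul1,r5:1
c7: stall | r0:36,r1:9,r2:2,r3:1,r4:Mul1,r5:1
c8: CDB Mul2=4; issue MUL r2<-Mul2 | r0:36,r1:9,r2:Mul2,r3:1,r4:Mul1,r5:1
c9: stall | r0:36,r1:9,r2:Mul2,r3:1,r4:Mul1,r5:1
c10: CDB Mul1=2; issue MUL r2<-Mul1 | r0:36,r1:9,r2:Mul1,r3:1,r4:2,r5:1
c11: stall | r0:36,r1:9,r2:Mul1,r3:1,r4:2,r5:1
c12: CDB Mul2=4; issue MUL r4<-Mul2 | r0:36,r1:9,r2:Mul1,r3:1,r4:Mul2,r5:1
c13: issue SUB r1<-Add1 | r0:36,r1:Add1,r2:Mul1,r3:1,r4:Mul2,r5:1
c14: CDB Mul1=1; issue MUL r1<-Mul1 | r0:36,r1:Mul1,r2:1,r3:1,r4:Mul2,r5:1
c15: - | r0:36,r1:Mul1,r2:1,r3:1,r4:Mul2,r5:1
c16: CDB Add1=27 | r0:36,r1:Mul1,r2:1,r3:1,r4:Mul2,r5:1
c17: CDB Mul2=1296 | r0:36,r1:Mul1,r2:1,r3:1,r4:1296,r5:1
c18: - | r0:36,r1:Mul1,r2:1,r3:1,r4:1296,r5:1
c19: - | r0:36,r1:Mul1,r2:1,r3:1,r4:1296,r5:1
c20: CDB Mul1=27 | r0:36,r1:27,r2:1,r3:1,r4:1296,r5:1

STATUS = VALUE 27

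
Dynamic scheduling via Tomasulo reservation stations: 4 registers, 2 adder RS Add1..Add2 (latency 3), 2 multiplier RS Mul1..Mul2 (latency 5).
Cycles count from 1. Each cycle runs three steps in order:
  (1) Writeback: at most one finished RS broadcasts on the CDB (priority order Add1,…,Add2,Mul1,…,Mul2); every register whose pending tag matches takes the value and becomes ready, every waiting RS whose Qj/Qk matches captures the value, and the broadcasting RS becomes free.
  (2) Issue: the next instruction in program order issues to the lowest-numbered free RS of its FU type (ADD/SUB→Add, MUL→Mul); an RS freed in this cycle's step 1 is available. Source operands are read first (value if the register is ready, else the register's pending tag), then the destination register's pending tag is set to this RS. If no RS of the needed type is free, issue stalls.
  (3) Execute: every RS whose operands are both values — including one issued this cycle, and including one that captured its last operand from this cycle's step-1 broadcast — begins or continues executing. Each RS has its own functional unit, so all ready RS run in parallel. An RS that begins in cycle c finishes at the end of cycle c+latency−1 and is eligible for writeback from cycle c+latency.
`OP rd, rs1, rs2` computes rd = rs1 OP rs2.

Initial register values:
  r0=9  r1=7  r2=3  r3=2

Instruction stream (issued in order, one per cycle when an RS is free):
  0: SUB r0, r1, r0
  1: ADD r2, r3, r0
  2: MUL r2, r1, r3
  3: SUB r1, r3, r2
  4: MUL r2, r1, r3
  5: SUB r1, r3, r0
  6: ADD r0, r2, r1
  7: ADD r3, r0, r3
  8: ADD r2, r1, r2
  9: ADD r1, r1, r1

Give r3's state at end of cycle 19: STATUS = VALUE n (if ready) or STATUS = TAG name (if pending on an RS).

STATUS = TAG Add1

  c1: issue SUB r0<-Add1  regs: r0:Add1,r1:7,r2:3,r3:2
  c2: issue ADD r2<-Add2  regs: r0:Add1,r1:7,r2:Add2,r3:2
  c3: issue MUL r2<-Mul1  regs: r0:Add1,r1:7,r2:Mul1,r3:2
  c4: CDB Add1=-2; issue SUB r1<-Add1  regs: r0:-2,r1:Add1,r2:Mul1,r3:2
  c5: issue MUL r2<-Mul2  regs: r0:-2,r1:Add1,r2:Mul2,r3:2
  c6: stall  regs: r0:-2,r1:Add1,r2:Mul2,r3:2
  c7: CDB Add2=0; issue SUB r1<-Add2  regs: r0:-2,r1:Add2,r2:Mul2,r3:2
  c8: CDB Mul1=14; stall  regs: r0:-2,r1:Add2,r2:Mul2,r3:2
  c9: stall  regs: r0:-2,r1:Add2,r2:Mul2,r3:2
  c10: CDB Add2=4; issue ADD r0<-Add2  regs: r0:Add2,r1:4,r2:Mul2,r3:2
  c11: CDB Add1=-12; issue ADD r3<-Add1  regs: r0:Add2,r1:4,r2:Mul2,r3:Add1
  c12: stall  regs: r0:Add2,r1:4,r2:Mul2,r3:Add1
  c13: stall  regs: r0:Add2,r1:4,r2:Mul2,r3:Add1
  c14: stall  regs: r0:Add2,r1:4,r2:Mul2,r3:Add1
  c15: stall  regs: r0:Add2,r1:4,r2:Mul2,r3:Add1
  c16: CDB Mul2=-24; stall  regs: r0:Add2,r1:4,r2:-24,r3:Add1
  c17: stall  regs: r0:Add2,r1:4,r2:-24,r3:Add1
  c18: stall  regs: r0:Add2,r1:4,r2:-24,r3:Add1
  c19: CDB Add2=-20; issue ADD r2<-Add2  regs: r0:-20,r1:4,r2:Add2,r3:Add1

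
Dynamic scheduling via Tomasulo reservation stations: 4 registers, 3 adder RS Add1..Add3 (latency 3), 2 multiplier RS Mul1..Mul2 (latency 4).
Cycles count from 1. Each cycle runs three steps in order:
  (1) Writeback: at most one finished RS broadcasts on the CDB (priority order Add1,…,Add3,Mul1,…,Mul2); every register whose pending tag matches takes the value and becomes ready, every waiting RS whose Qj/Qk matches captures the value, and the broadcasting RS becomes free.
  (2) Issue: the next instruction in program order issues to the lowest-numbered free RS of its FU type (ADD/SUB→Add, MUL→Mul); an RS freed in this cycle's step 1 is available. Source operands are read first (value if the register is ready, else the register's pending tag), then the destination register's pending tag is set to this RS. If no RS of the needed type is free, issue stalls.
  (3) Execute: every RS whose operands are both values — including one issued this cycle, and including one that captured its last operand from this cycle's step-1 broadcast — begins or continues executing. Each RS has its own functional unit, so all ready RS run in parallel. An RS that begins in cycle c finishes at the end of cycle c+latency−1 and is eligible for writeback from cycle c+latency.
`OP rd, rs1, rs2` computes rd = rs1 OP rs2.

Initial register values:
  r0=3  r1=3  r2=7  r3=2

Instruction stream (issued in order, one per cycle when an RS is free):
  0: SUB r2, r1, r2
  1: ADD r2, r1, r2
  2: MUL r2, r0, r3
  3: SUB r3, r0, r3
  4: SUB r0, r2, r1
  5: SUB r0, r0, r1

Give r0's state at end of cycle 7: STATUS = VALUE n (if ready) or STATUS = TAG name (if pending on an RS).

STATUS = TAG Add1

cycle 1: issue SUB r2<-Add1 // r0:3,r1:3,r2:Add1,r3:2
cycle 2: issue ADD r2<-Add2 // r0:3,r1:3,r2:Add2,r3:2
cycle 3: issue MUL r2<-Mul1 // r0:3,r1:3,r2:Mul1,r3:2
cycle 4: CDB Add1=-4; issue SUB r3<-Add1 // r0:3,r1:3,r2:Mul1,r3:Add1
cycle 5: issue SUB r0<-Add3 // r0:Add3,r1:3,r2:Mul1,r3:Add1
cycle 6: stall // r0:Add3,r1:3,r2:Mul1,r3:Add1
cycle 7: CDB Add1=1; issue SUB r0<-Add1 // r0:Add1,r1:3,r2:Mul1,r3:1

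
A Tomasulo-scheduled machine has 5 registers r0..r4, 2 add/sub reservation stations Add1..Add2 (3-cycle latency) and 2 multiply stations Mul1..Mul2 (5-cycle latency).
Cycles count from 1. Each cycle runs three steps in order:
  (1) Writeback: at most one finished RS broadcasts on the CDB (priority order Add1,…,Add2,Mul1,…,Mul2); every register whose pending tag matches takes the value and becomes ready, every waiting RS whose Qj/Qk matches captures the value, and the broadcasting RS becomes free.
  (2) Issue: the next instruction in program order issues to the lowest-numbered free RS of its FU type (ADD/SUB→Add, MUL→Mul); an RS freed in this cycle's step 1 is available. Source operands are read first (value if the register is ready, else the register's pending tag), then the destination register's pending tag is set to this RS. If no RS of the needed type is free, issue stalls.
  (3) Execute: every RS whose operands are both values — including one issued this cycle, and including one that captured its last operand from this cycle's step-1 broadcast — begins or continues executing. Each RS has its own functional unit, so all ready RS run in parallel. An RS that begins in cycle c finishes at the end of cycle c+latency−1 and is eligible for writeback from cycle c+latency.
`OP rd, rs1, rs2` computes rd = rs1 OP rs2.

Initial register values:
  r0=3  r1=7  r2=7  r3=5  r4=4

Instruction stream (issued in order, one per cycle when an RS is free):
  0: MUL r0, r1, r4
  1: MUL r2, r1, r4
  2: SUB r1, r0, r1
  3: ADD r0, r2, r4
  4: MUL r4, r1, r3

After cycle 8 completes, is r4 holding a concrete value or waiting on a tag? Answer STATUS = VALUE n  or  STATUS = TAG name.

STATUS = TAG Mul1

  c1: issue MUL r0<-Mul1  regs: r0:Mul1,r1:7,r2:7,r3:5,r4:4
  c2: issue MUL r2<-Mul2  regs: r0:Mul1,r1:7,r2:Mul2,r3:5,r4:4
  c3: issue SUB r1<-Add1  regs: r0:Mul1,r1:Add1,r2:Mul2,r3:5,r4:4
  c4: issue ADD r0<-Add2  regs: r0:Add2,r1:Add1,r2:Mul2,r3:5,r4:4
  c5: stall  regs: r0:Add2,r1:Add1,r2:Mul2,r3:5,r4:4
  c6: CDB Mul1=28; issue MUL r4<-Mul1  regs: r0:Add2,r1:Add1,r2:Mul2,r3:5,r4:Mul1
  c7: CDB Mul2=28  regs: r0:Add2,r1:Add1,r2:28,r3:5,r4:Mul1
  c8: -  regs: r0:Add2,r1:Add1,r2:28,r3:5,r4:Mul1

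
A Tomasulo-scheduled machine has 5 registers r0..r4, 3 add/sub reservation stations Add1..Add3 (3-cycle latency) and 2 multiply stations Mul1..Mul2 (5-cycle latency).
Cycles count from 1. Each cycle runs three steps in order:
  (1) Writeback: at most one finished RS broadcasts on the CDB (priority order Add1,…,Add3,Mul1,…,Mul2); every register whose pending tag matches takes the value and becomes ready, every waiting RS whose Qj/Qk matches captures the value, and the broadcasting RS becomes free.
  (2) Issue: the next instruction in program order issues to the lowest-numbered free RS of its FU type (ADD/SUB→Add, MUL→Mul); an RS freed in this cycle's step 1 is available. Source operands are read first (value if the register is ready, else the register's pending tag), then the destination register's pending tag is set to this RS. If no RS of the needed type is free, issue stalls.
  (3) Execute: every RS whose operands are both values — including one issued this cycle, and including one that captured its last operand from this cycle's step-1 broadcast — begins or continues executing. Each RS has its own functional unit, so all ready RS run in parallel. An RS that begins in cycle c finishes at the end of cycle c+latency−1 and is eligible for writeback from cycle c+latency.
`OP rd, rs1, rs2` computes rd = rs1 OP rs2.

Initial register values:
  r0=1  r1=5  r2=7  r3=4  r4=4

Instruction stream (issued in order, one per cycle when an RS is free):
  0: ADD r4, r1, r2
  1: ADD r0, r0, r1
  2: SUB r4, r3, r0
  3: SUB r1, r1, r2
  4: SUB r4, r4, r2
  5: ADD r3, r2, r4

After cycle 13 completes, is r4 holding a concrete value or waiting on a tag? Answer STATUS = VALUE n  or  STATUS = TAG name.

STATUS = VALUE -9

  c1: issue ADD r4<-Add1  regs: r0:1,r1:5,r2:7,r3:4,r4:Add1
  c2: issue ADD r0<-Add2  regs: r0:Add2,r1:5,r2:7,r3:4,r4:Add1
  c3: issue SUB r4<-Add3  regs: r0:Add2,r1:5,r2:7,r3:4,r4:Add3
  c4: CDB Add1=12; issue SUB r1<-Add1  regs: r0:Add2,r1:Add1,r2:7,r3:4,r4:Add3
  c5: CDB Add2=6; issue SUB r4<-Add2  regs: r0:6,r1:Add1,r2:7,r3:4,r4:Add2
  c6: stall  regs: r0:6,r1:Add1,r2:7,r3:4,r4:Add2
  c7: CDB Add1=-2; issue ADD r3<-Add1  regs: r0:6,r1:-2,r2:7,r3:Add1,r4:Add2
  c8: CDB Add3=-2  regs: r0:6,r1:-2,r2:7,r3:Add1,r4:Add2
  c9: -  regs: r0:6,r1:-2,r2:7,r3:Add1,r4:Add2
  c10: -  regs: r0:6,r1:-2,r2:7,r3:Add1,r4:Add2
  c11: CDB Add2=-9  regs: r0:6,r1:-2,r2:7,r3:Add1,r4:-9
  c12: -  regs: r0:6,r1:-2,r2:7,r3:Add1,r4:-9
  c13: -  regs: r0:6,r1:-2,r2:7,r3:Add1,r4:-9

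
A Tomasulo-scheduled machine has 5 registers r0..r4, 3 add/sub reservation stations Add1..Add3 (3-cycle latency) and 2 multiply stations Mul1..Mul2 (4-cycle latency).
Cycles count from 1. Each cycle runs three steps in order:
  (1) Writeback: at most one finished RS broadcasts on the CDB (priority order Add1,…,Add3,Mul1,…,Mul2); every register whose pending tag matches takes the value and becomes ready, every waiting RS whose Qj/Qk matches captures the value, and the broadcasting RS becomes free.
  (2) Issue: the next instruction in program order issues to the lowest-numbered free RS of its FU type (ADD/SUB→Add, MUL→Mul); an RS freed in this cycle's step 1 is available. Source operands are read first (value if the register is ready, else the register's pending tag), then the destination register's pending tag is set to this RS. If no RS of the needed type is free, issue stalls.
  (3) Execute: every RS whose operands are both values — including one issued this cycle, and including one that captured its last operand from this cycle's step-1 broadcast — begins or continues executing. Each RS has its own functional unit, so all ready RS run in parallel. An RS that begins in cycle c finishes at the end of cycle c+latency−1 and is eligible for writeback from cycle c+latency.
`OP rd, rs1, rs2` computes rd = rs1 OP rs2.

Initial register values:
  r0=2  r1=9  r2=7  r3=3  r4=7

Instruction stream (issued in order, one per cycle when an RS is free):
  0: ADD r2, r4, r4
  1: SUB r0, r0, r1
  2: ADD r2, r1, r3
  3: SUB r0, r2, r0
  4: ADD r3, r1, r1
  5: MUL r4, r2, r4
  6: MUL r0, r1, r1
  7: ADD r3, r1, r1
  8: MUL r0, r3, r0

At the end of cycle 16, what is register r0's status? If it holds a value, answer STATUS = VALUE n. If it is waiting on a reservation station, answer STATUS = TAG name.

  c1: issue ADD r2<-Add1  regs: r0:2,r1:9,r2:Add1,r3:3,r4:7
  c2: issue SUB r0<-Add2  regs: r0:Add2,r1:9,r2:Add1,r3:3,r4:7
  c3: issue ADD r2<-Add3  regs: r0:Add2,r1:9,r2:Add3,r3:3,r4:7
  c4: CDB Add1=14; issue SUB r0<-Add1  regs: r0:Add1,r1:9,r2:Add3,r3:3,r4:7
  c5: CDB Add2=-7; issue ADD r3<-Add2  regs: r0:Add1,r1:9,r2:Add3,r3:Add2,r4:7
  c6: CDB Add3=12; issue MUL r4<-Mul1  regs: r0:Add1,r1:9,r2:12,r3:Add2,r4:Mul1
  c7: issue MUL r0<-Mul2  regs: r0:Mul2,r1:9,r2:12,r3:Add2,r4:Mul1
  c8: CDB Add2=18; issue ADD r3<-Add2  regs: r0:Mul2,r1:9,r2:12,r3:Add2,r4:Mul1
  c9: CDB Add1=19; stall  regs: r0:Mul2,r1:9,r2:12,r3:Add2,r4:Mul1
  c10: CDB Mul1=84; issue MUL r0<-Mul1  regs: r0:Mul1,r1:9,r2:12,r3:Add2,r4:84
  c11: CDB Add2=18  regs: r0:Mul1,r1:9,r2:12,r3:18,r4:84
  c12: CDB Mul2=81  regs: r0:Mul1,r1:9,r2:12,r3:18,r4:84
  c13: -  regs: r0:Mul1,r1:9,r2:12,r3:18,r4:84
  c14: -  regs: r0:Mul1,r1:9,r2:12,r3:18,r4:84
  c15: -  regs: r0:Mul1,r1:9,r2:12,r3:18,r4:84
  c16: CDB Mul1=1458  regs: r0:1458,r1:9,r2:12,r3:18,r4:84

STATUS = VALUE 1458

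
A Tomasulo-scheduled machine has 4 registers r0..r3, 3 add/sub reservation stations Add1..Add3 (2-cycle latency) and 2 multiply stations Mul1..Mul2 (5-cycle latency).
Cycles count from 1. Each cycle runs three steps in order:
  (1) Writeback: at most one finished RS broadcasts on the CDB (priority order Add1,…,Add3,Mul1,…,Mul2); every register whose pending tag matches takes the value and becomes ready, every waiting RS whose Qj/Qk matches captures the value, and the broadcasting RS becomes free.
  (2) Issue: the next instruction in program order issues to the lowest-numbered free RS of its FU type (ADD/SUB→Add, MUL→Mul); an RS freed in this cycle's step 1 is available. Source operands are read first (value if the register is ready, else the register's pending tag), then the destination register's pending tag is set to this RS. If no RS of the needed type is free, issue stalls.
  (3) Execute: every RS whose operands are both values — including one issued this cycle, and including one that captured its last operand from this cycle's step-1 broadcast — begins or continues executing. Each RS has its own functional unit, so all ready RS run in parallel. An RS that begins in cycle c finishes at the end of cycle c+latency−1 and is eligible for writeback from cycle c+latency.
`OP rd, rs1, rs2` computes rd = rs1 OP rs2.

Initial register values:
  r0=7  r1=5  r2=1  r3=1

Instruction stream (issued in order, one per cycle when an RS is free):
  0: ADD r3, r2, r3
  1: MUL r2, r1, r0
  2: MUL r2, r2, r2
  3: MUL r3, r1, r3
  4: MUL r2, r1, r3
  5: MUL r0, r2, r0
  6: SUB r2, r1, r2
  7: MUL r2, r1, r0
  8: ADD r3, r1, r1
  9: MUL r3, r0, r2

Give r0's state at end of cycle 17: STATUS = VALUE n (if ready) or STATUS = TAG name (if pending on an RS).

STATUS = TAG Mul2

cycle 1: issue ADD r3<-Add1 // r0:7,r1:5,r2:1,r3:Add1
cycle 2: issue MUL r2<-Mul1 // r0:7,r1:5,r2:Mul1,r3:Add1
cycle 3: CDB Add1=2; issue MUL r2<-Mul2 // r0:7,r1:5,r2:Mul2,r3:2
cycle 4: stall // r0:7,r1:5,r2:Mul2,r3:2
cycle 5: stall // r0:7,r1:5,r2:Mul2,r3:2
cycle 6: stall // r0:7,r1:5,r2:Mul2,r3:2
cycle 7: CDB Mul1=35; issue MUL r3<-Mul1 // r0:7,r1:5,r2:Mul2,r3:Mul1
cycle 8: stall // r0:7,r1:5,r2:Mul2,r3:Mul1
cycle 9: stall // r0:7,r1:5,r2:Mul2,r3:Mul1
cycle 10: stall // r0:7,r1:5,r2:Mul2,r3:Mul1
cycle 11: stall // r0:7,r1:5,r2:Mul2,r3:Mul1
cycle 12: CDB Mul1=10; issue MUL r2<-Mul1 // r0:7,r1:5,r2:Mul1,r3:10
cycle 13: CDB Mul2=1225; issue MUL r0<-Mul2 // r0:Mul2,r1:5,r2:Mul1,r3:10
cycle 14: issue SUB r2<-Add1 // r0:Mul2,r1:5,r2:Add1,r3:10
cycle 15: stall // r0:Mul2,r1:5,r2:Add1,r3:10
cycle 16: stall // r0:Mul2,r1:5,r2:Add1,r3:10
cycle 17: CDB Mul1=50; issue MUL r2<-Mul1 // r0:Mul2,r1:5,r2:Mul1,r3:10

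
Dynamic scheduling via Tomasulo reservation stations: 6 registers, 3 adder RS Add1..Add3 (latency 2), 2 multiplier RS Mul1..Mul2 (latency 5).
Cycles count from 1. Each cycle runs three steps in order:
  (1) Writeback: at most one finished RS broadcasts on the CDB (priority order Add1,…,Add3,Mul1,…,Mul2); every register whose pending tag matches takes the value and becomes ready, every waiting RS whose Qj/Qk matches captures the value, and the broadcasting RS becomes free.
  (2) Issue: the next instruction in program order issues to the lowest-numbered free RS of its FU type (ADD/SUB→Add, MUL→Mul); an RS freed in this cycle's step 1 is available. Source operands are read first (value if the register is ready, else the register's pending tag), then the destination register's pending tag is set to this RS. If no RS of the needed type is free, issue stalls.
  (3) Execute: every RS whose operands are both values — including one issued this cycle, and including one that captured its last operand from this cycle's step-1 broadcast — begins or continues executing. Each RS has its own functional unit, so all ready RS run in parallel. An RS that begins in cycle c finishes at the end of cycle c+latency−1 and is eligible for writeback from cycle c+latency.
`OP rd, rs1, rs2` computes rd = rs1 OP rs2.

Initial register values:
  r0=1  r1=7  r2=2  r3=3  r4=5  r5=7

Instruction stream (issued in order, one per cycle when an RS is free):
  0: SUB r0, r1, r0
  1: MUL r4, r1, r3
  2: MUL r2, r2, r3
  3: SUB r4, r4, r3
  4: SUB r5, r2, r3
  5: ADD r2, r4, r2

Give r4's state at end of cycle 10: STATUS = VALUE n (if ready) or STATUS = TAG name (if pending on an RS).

STATUS = VALUE 18

c1: issue SUB r0<-Add1 | r0:Add1,r1:7,r2:2,r3:3,r4:5,r5:7
c2: issue MUL r4<-Mul1 | r0:Add1,r1:7,r2:2,r3:3,r4:Mul1,r5:7
c3: CDB Add1=6; issue MUL r2<-Mul2 | r0:6,r1:7,r2:Mul2,r3:3,r4:Mul1,r5:7
c4: issue SUB r4<-Add1 | r0:6,r1:7,r2:Mul2,r3:3,r4:Add1,r5:7
c5: issue SUB r5<-Add2 | r0:6,r1:7,r2:Mul2,r3:3,r4:Add1,r5:Add2
c6: issue ADD r2<-Add3 | r0:6,r1:7,r2:Add3,r3:3,r4:Add1,r5:Add2
c7: CDB Mul1=21 | r0:6,r1:7,r2:Add3,r3:3,r4:Add1,r5:Add2
c8: CDB Mul2=6 | r0:6,r1:7,r2:Add3,r3:3,r4:Add1,r5:Add2
c9: CDB Add1=18 | r0:6,r1:7,r2:Add3,r3:3,r4:18,r5:Add2
c10: CDB Add2=3 | r0:6,r1:7,r2:Add3,r3:3,r4:18,r5:3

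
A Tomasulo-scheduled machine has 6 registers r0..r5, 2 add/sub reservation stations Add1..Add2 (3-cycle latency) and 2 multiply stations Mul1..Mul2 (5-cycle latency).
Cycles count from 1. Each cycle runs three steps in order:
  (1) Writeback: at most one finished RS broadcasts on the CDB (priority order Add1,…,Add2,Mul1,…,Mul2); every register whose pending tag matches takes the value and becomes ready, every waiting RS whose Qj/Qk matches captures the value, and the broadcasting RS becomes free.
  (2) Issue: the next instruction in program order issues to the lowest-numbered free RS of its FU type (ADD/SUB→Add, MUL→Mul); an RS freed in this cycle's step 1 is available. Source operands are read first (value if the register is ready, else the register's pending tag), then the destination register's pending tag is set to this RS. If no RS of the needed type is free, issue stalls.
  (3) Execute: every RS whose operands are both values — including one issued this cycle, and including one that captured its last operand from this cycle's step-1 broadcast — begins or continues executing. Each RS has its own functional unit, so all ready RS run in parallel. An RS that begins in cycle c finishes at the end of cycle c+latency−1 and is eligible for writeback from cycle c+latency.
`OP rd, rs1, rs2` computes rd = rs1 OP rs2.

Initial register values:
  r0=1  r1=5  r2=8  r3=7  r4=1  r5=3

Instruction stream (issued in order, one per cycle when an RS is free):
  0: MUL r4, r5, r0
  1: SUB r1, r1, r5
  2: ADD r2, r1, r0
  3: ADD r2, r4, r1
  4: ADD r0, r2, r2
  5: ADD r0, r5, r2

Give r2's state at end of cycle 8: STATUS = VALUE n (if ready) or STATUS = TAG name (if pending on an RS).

STATUS = TAG Add1

  c1: issue MUL r4<-Mul1  regs: r0:1,r1:5,r2:8,r3:7,r4:Mul1,r5:3
  c2: issue SUB r1<-Add1  regs: r0:1,r1:Add1,r2:8,r3:7,r4:Mul1,r5:3
  c3: issue ADD r2<-Add2  regs: r0:1,r1:Add1,r2:Add2,r3:7,r4:Mul1,r5:3
  c4: stall  regs: r0:1,r1:Add1,r2:Add2,r3:7,r4:Mul1,r5:3
  c5: CDB Add1=2; issue ADD r2<-Add1  regs: r0:1,r1:2,r2:Add1,r3:7,r4:Mul1,r5:3
  c6: CDB Mul1=3; stall  regs: r0:1,r1:2,r2:Add1,r3:7,r4:3,r5:3
  c7: stall  regs: r0:1,r1:2,r2:Add1,r3:7,r4:3,r5:3
  c8: CDB Add2=3; issue ADD r0<-Add2  regs: r0:Add2,r1:2,r2:Add1,r3:7,r4:3,r5:3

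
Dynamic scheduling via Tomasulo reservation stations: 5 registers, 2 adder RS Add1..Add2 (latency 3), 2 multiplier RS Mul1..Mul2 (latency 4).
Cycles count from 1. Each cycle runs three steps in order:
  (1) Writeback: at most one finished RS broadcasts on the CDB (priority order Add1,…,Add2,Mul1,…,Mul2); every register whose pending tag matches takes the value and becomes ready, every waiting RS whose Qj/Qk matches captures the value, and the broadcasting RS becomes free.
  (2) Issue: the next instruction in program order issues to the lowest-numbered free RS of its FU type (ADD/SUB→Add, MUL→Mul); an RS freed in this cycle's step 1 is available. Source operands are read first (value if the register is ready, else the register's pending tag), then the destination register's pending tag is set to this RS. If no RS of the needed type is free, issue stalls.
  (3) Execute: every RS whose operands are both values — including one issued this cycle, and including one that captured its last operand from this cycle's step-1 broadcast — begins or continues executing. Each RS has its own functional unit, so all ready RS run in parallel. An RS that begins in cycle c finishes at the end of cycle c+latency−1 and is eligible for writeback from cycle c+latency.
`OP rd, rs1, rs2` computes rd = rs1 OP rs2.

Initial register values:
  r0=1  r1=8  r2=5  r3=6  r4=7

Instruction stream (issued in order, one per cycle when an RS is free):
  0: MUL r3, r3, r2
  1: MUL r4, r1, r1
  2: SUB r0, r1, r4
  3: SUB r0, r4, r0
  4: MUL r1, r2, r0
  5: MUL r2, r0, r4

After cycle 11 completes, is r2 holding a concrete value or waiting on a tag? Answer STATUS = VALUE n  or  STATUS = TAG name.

STATUS = TAG Mul2

  c1: issue MUL r3<-Mul1  regs: r0:1,r1:8,r2:5,r3:Mul1,r4:7
  c2: issue MUL r4<-Mul2  regs: r0:1,r1:8,r2:5,r3:Mul1,r4:Mul2
  c3: issue SUB r0<-Add1  regs: r0:Add1,r1:8,r2:5,r3:Mul1,r4:Mul2
  c4: issue SUB r0<-Add2  regs: r0:Add2,r1:8,r2:5,r3:Mul1,r4:Mul2
  c5: CDB Mul1=30; issue MUL r1<-Mul1  regs: r0:Add2,r1:Mul1,r2:5,r3:30,r4:Mul2
  c6: CDB Mul2=64; issue MUL r2<-Mul2  regs: r0:Add2,r1:Mul1,r2:Mul2,r3:30,r4:64
  c7: -  regs: r0:Add2,r1:Mul1,r2:Mul2,r3:30,r4:64
  c8: -  regs: r0:Add2,r1:Mul1,r2:Mul2,r3:30,r4:64
  c9: CDB Add1=-56  regs: r0:Add2,r1:Mul1,r2:Mul2,r3:30,r4:64
  c10: -  regs: r0:Add2,r1:Mul1,r2:Mul2,r3:30,r4:64
  c11: -  regs: r0:Add2,r1:Mul1,r2:Mul2,r3:30,r4:64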